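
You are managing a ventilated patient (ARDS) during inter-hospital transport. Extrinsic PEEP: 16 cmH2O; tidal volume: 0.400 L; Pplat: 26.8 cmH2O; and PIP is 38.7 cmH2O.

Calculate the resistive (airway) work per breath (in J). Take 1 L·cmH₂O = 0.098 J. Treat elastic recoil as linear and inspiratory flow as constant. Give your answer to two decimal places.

0.47

With constant inspiratory flow the resistive pressure is constant at PIP − Pplat = 38.7 − 26.8 = 11.9 cmH2O, so resistive work = 11.9 × 0.400 = 4.76 L·cmH2O.
× 0.098 J/(L·cmH2O) → 0.4665 J.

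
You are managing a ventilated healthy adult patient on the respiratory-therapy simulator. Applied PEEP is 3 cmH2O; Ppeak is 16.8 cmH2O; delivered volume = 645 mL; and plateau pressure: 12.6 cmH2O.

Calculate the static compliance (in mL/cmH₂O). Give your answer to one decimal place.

67.2

Cstat = Vt / (Pplat − PEEP) = 645 / (12.6 − 3) = 645 / 9.6 = 67.188 mL/cmH2O.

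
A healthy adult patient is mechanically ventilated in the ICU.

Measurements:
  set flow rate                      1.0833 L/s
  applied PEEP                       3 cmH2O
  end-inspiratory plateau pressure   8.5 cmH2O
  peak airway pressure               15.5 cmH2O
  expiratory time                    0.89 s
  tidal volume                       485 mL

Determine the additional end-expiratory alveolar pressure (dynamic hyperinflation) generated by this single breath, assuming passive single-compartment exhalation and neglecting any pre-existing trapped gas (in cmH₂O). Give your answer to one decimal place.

R = (PIP − Pplat)/V̇ = (15.5 − 8.5) / 1.0833 = 7.0/1.0833 = 6.462 cmH2O·s/L.
C = Vt/(Pplat − PEEP) = 485.0 / (8.5 − 3) = 485.0/5.5 = 88.182 mL/cmH2O.
τ = R × C = 6.462 × 0.08818 L/cmH2O = 0.5698 s.
Fraction remaining = e^(−Te/τ) = e^(−0.89/0.5698) = 0.2097; trapped volume = 485.0 × 0.2097 = 101.7 mL.
Additional alveolar pressure from trapping ≈ V_trapped / C = 101.7 / 88.182 = 1.153 cmH2O.

1.2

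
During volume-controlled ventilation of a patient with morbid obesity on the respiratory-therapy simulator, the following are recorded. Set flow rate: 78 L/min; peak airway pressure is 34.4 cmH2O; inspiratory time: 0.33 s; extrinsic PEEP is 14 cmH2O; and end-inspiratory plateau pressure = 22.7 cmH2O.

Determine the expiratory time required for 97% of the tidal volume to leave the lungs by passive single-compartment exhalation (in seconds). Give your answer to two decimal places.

1.56

Flow: 78 L/min ÷ 60 = 1.3 L/s.
Vt = flow × Ti = 1.3 L/s × 0.33 s × 1000 mL/L = 429.0 mL.
R = (PIP − Pplat)/V̇ = (34.4 − 22.7) / 1.3 = 11.7/1.3 = 9.0 cmH2O·s/L.
C = Vt/(Pplat − PEEP) = 429.0 / (22.7 − 14) = 429.0/8.7 = 49.31 mL/cmH2O.
τ = R × C = 9.0 × 0.04931 L/cmH2O = 0.4438 s.
t = −τ·ln(1 − 0.97) = −0.4438·ln(0.03) = 1.556 s.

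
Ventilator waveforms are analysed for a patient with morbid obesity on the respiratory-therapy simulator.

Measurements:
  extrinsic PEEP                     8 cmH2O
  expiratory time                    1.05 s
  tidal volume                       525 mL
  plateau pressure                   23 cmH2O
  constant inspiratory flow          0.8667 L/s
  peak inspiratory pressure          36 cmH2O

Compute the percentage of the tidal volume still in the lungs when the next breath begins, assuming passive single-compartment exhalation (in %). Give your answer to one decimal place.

R = (PIP − Pplat)/V̇ = (36 − 23) / 0.8667 = 13.0/0.8667 = 14.999 cmH2O·s/L.
C = Vt/(Pplat − PEEP) = 525.0 / (23 − 8) = 525.0/15.0 = 35.0 mL/cmH2O.
τ = R × C = 14.999 × 0.035 L/cmH2O = 0.525 s.
Fraction remaining at end-expiration = e^(−Te/τ) = e^(−1.05/0.525) = 0.1353 → 13.53%.

13.5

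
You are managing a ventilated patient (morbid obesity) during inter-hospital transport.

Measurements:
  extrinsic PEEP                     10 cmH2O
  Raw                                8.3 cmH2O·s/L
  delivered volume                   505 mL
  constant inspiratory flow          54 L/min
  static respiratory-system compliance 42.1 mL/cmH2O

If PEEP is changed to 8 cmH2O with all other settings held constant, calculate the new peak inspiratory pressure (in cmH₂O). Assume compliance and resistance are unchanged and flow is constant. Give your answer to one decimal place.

27.5

Flow: 54 L/min ÷ 60 = 0.9 L/s.
PIP = Vt/C + R·V̇ + PEEP (constant-flow equation of motion).
Only the baseline term changes: ΔPIP = ΔPEEP = 8 − 10 = -2.0 cmH2O.
Original PIP = 505/42.1 + 8.3×0.9 + 10 = 29.465 cmH2O; new PIP = 29.465 + (-2.0) = 27.465 cmH2O.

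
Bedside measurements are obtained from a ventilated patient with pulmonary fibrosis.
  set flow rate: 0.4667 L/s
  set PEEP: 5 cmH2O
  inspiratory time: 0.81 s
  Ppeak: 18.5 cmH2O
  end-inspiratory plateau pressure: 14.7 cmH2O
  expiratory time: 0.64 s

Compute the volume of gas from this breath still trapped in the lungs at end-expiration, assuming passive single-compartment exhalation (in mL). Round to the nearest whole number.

50

Vt = flow × Ti = 0.4667 L/s × 0.81 s × 1000 mL/L = 378.03 mL.
R = (PIP − Pplat)/V̇ = (18.5 − 14.7) / 0.4667 = 3.8/0.4667 = 8.142 cmH2O·s/L.
C = Vt/(Pplat − PEEP) = 378.03 / (14.7 − 5) = 378.03/9.7 = 38.972 mL/cmH2O.
τ = R × C = 8.142 × 0.03897 L/cmH2O = 0.3173 s.
Fraction remaining = e^(−Te/τ) = e^(−0.64/0.3173) = 0.1331.
Trapped volume = 378.03 × 0.1331 = 50.316 mL.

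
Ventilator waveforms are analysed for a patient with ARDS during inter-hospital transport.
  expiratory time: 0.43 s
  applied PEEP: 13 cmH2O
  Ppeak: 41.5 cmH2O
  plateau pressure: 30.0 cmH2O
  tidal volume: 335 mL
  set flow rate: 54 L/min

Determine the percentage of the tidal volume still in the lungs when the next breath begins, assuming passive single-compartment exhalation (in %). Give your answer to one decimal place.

18.1

Flow: 54 L/min ÷ 60 = 0.9 L/s.
R = (PIP − Pplat)/V̇ = (41.5 − 30.0) / 0.9 = 11.5/0.9 = 12.778 cmH2O·s/L.
C = Vt/(Pplat − PEEP) = 335.0 / (30.0 − 13) = 335.0/17.0 = 19.706 mL/cmH2O.
τ = R × C = 12.778 × 0.01971 L/cmH2O = 0.2519 s.
Fraction remaining at end-expiration = e^(−Te/τ) = e^(−0.43/0.2519) = 0.1814 → 18.14%.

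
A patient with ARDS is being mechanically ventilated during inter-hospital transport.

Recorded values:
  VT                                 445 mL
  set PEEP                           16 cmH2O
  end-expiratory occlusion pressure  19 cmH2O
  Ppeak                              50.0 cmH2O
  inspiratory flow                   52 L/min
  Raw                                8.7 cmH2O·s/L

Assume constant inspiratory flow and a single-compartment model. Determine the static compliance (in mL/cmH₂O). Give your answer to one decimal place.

19.0

Flow: 52 L/min ÷ 60 = 0.8667 L/s.
Total PEEP = 19 cmH2O (set 16 + intrinsic 3); this is the baseline alveolar pressure.
Equation of motion (constant flow): PIP = Vt/C + R·V̇ + PEEP.
Vt/C = PIP − R·V̇ − PEEP = 50.0 − 8.7×0.8667 − 19 = 50.0 − 7.54 − 19 = 23.46 cmH2O.
C = Vt / 23.46 = 445 / 23.46 = 18.968 mL/cmH2O.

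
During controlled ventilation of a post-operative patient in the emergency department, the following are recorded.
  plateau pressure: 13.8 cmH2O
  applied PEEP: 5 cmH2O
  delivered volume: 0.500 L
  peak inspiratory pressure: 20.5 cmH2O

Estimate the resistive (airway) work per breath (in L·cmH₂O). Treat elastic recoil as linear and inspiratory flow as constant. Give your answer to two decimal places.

With constant inspiratory flow the resistive pressure is constant at PIP − Pplat = 20.5 − 13.8 = 6.7 cmH2O, so resistive work = 6.7 × 0.500 = 3.35 L·cmH2O.

3.35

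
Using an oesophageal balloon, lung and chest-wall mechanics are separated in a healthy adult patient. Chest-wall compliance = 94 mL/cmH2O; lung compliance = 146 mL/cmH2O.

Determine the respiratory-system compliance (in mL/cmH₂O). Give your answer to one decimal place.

Lung and chest wall are elastances in series: 1/Crs = 1/CL + 1/Ccw.
1/Crs = 1/146 + 1/94 = 0.01749.
Crs = 57.176 mL/cmH2O.

57.2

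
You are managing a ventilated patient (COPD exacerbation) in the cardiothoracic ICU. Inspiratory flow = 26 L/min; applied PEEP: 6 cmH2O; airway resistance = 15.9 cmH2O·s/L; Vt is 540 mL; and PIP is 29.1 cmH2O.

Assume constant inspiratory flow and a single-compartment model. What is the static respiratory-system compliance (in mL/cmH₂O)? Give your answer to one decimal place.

33.3

Flow: 26 L/min ÷ 60 = 0.4333 L/s.
Equation of motion (constant flow): PIP = Vt/C + R·V̇ + PEEP.
Vt/C = PIP − R·V̇ − PEEP = 29.1 − 15.9×0.4333 − 6 = 29.1 − 6.889 − 6 = 16.211 cmH2O.
C = Vt / 16.211 = 540 / 16.211 = 33.311 mL/cmH2O.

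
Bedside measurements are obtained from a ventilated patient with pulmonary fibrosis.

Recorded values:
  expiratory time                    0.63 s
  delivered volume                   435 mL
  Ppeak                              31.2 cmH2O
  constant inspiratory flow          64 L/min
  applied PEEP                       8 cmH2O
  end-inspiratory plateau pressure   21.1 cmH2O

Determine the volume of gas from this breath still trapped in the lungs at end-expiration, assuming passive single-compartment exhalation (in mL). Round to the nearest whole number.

Flow: 64 L/min ÷ 60 = 1.0667 L/s.
R = (PIP − Pplat)/V̇ = (31.2 − 21.1) / 1.0667 = 10.1/1.0667 = 9.468 cmH2O·s/L.
C = Vt/(Pplat − PEEP) = 435.0 / (21.1 − 8) = 435.0/13.1 = 33.206 mL/cmH2O.
τ = R × C = 9.468 × 0.03321 L/cmH2O = 0.3144 s.
Fraction remaining = e^(−Te/τ) = e^(−0.63/0.3144) = 0.1348.
Trapped volume = 435.0 × 0.1348 = 58.638 mL.

59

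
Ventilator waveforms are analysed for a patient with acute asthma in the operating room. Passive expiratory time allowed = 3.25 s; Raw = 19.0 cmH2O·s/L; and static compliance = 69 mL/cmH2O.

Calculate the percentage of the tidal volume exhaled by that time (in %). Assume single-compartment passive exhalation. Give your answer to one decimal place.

τ = R × C = 19.0 × 69 mL/cmH2O = 19.0 × 0.069 L/cmH2O = 1.311 s.
Passive exhalation: V(t)/V₀ = e^(−t/τ) = e^(−3.25/1.311) = 0.08383.
Fraction exhaled = 1 − 0.08383 = 0.9162 → 91.62%.

91.6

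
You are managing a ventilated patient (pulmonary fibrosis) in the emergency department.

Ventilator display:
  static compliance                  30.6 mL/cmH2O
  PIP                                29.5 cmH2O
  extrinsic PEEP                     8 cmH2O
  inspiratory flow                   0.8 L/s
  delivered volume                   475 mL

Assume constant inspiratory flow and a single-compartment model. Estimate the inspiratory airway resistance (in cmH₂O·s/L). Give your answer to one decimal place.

7.5

Equation of motion (constant flow): PIP = Vt/C + R·V̇ + PEEP.
R·V̇ = PIP − Vt/C − PEEP = 29.5 − 475/30.6 − 8 = 29.5 − 15.523 − 8 = 5.977 cmH2O.
R = 5.977 / 0.8 = 7.471 cmH2O·s/L.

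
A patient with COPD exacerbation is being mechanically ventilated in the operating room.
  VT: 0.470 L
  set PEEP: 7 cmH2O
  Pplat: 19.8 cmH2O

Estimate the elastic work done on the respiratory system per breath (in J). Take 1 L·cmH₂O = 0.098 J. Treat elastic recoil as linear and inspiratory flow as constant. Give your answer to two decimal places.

0.29

Elastic work ≈ ½ × (Pplat − PEEP) × Vt = 0.5 × (19.8 − 7) × 0.470 L = 0.5 × 12.8 × 0.470 = 3.008 L·cmH2O.
× 0.098 J/(L·cmH2O) → 0.2948 J.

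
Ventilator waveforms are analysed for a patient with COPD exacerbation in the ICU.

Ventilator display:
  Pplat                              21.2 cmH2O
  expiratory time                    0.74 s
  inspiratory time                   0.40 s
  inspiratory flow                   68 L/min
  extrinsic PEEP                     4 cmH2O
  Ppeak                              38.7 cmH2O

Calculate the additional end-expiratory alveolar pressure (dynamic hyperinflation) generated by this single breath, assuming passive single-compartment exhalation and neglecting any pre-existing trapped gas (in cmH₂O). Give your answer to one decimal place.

Flow: 68 L/min ÷ 60 = 1.1333 L/s.
Vt = flow × Ti = 1.1333 L/s × 0.40 s × 1000 mL/L = 453.32 mL.
R = (PIP − Pplat)/V̇ = (38.7 − 21.2) / 1.1333 = 17.5/1.1333 = 15.442 cmH2O·s/L.
C = Vt/(Pplat − PEEP) = 453.32 / (21.2 − 4) = 453.32/17.2 = 26.356 mL/cmH2O.
τ = R × C = 15.442 × 0.02636 L/cmH2O = 0.4071 s.
Fraction remaining = e^(−Te/τ) = e^(−0.74/0.4071) = 0.1624; trapped volume = 453.32 × 0.1624 = 73.619 mL.
Additional alveolar pressure from trapping ≈ V_trapped / C = 73.619 / 26.356 = 2.793 cmH2O.

2.8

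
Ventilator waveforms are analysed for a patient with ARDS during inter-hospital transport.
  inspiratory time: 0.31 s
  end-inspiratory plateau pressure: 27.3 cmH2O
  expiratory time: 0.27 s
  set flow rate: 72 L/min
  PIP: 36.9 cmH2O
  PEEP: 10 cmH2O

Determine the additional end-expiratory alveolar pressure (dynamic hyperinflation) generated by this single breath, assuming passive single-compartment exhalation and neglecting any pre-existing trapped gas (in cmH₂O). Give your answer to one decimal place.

Flow: 72 L/min ÷ 60 = 1.2 L/s.
Vt = flow × Ti = 1.2 L/s × 0.31 s × 1000 mL/L = 372.0 mL.
R = (PIP − Pplat)/V̇ = (36.9 − 27.3) / 1.2 = 9.6/1.2 = 8.0 cmH2O·s/L.
C = Vt/(Pplat − PEEP) = 372.0 / (27.3 − 10) = 372.0/17.3 = 21.503 mL/cmH2O.
τ = R × C = 8.0 × 0.0215 L/cmH2O = 0.172 s.
Fraction remaining = e^(−Te/τ) = e^(−0.27/0.172) = 0.2081; trapped volume = 372.0 × 0.2081 = 77.413 mL.
Additional alveolar pressure from trapping ≈ V_trapped / C = 77.413 / 21.503 = 3.6 cmH2O.

3.6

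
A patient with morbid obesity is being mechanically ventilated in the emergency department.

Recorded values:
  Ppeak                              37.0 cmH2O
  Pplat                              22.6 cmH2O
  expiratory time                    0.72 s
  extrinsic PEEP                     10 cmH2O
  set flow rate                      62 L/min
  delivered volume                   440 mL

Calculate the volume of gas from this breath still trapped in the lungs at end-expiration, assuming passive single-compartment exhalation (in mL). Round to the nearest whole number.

100

Flow: 62 L/min ÷ 60 = 1.0333 L/s.
R = (PIP − Pplat)/V̇ = (37.0 − 22.6) / 1.0333 = 14.4/1.0333 = 13.936 cmH2O·s/L.
C = Vt/(Pplat − PEEP) = 440.0 / (22.6 − 10) = 440.0/12.6 = 34.921 mL/cmH2O.
τ = R × C = 13.936 × 0.03492 L/cmH2O = 0.4866 s.
Fraction remaining = e^(−Te/τ) = e^(−0.72/0.4866) = 0.2277.
Trapped volume = 440.0 × 0.2277 = 100.19 mL.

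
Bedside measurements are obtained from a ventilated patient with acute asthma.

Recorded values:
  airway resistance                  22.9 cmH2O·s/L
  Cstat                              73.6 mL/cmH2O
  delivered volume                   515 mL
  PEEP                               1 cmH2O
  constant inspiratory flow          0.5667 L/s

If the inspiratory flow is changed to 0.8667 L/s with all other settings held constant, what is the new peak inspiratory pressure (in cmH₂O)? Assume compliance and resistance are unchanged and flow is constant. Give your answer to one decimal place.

PIP = Vt/C + R·V̇ + PEEP (constant-flow equation of motion).
Only the resistive term changes: ΔPIP = R × ΔV̇ = 22.9 × (0.8667 − 0.5667) = 22.9 × 0.3 = 6.87 cmH2O.
Original PIP = 515/73.6 + 22.9×0.5667 + 1 = 20.975 cmH2O; new PIP = 20.975 + (6.87) = 27.845 cmH2O.

27.8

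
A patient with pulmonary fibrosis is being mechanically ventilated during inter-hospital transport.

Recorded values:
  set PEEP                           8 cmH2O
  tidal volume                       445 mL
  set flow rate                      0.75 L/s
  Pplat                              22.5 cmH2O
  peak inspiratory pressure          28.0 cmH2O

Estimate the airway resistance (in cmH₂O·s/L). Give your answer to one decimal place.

7.3

Raw = (PIP − Pplat) / flow = (28.0 − 22.5) / 0.75 = 5.5 / 0.75 = 7.333 cmH2O·s/L.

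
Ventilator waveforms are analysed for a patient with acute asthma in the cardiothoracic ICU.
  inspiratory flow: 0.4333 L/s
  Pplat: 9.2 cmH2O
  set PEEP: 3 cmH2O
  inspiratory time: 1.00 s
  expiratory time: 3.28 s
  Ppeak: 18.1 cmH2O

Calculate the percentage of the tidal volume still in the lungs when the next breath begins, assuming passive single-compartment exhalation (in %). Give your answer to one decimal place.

Vt = flow × Ti = 0.4333 L/s × 1.00 s × 1000 mL/L = 433.3 mL.
R = (PIP − Pplat)/V̇ = (18.1 − 9.2) / 0.4333 = 8.9/0.4333 = 20.54 cmH2O·s/L.
C = Vt/(Pplat − PEEP) = 433.3 / (9.2 − 3) = 433.3/6.2 = 69.887 mL/cmH2O.
τ = R × C = 20.54 × 0.06989 L/cmH2O = 1.436 s.
Fraction remaining at end-expiration = e^(−Te/τ) = e^(−3.28/1.436) = 0.1019 → 10.19%.

10.2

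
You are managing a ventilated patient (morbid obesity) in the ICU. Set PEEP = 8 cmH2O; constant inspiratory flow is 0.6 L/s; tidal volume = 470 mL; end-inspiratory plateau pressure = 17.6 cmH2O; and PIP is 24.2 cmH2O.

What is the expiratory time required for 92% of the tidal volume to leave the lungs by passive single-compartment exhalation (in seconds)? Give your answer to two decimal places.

1.36

R = (PIP − Pplat)/V̇ = (24.2 − 17.6) / 0.6 = 6.6/0.6 = 11.0 cmH2O·s/L.
C = Vt/(Pplat − PEEP) = 470.0 / (17.6 − 8) = 470.0/9.6 = 48.958 mL/cmH2O.
τ = R × C = 11.0 × 0.04896 L/cmH2O = 0.5386 s.
t = −τ·ln(1 − 0.92) = −0.5386·ln(0.08) = 1.36 s.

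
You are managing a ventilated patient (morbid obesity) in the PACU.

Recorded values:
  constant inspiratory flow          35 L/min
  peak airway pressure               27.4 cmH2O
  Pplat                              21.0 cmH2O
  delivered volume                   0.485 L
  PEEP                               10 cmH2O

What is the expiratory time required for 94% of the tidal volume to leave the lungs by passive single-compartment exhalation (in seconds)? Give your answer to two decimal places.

1.36

Flow: 35 L/min ÷ 60 = 0.5833 L/s.
R = (PIP − Pplat)/V̇ = (27.4 − 21.0) / 0.5833 = 6.4/0.5833 = 10.972 cmH2O·s/L.
C = Vt/(Pplat − PEEP) = 485.0 / (21.0 − 10) = 485.0/11.0 = 44.091 mL/cmH2O.
τ = R × C = 10.972 × 0.04409 L/cmH2O = 0.4838 s.
t = −τ·ln(1 − 0.94) = −0.4838·ln(0.06) = 1.361 s.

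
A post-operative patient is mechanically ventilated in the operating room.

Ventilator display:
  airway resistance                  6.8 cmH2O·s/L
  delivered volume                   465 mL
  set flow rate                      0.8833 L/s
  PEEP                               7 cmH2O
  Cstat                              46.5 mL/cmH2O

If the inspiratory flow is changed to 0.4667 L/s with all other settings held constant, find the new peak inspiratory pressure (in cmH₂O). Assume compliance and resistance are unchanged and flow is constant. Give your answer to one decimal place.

20.2

PIP = Vt/C + R·V̇ + PEEP (constant-flow equation of motion).
Only the resistive term changes: ΔPIP = R × ΔV̇ = 6.8 × (0.4667 − 0.8833) = 6.8 × -0.4166 = -2.833 cmH2O.
Original PIP = 465/46.5 + 6.8×0.8833 + 7 = 23.006 cmH2O; new PIP = 23.006 + (-2.833) = 20.173 cmH2O.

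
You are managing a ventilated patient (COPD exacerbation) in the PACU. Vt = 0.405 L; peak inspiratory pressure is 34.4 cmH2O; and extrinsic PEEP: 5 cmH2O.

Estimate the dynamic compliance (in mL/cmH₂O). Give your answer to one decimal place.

Dynamic compliance = Vt / (PIP − PEEP) = 405 / (34.4 − 5) = 405 / 29.4 = 13.776 mL/cmH2O.

13.8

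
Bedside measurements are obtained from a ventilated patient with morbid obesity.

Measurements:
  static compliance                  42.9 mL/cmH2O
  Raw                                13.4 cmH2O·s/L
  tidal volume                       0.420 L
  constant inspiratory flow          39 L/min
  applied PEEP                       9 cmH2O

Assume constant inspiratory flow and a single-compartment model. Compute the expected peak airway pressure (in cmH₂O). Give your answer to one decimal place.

Flow: 39 L/min ÷ 60 = 0.65 L/s.
Equation of motion (constant flow): PIP = Vt/C + R·V̇ + PEEP.
PIP = 420/42.9 + 13.4×0.65 + 9 = 9.79 + 8.71 + 9 = 27.5 cmH2O.

27.5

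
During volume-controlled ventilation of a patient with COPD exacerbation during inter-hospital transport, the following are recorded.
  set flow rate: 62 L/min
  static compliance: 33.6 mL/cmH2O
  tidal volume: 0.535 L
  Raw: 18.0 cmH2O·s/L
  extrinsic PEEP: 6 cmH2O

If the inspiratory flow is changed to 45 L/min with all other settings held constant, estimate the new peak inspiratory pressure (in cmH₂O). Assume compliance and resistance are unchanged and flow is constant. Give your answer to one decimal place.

Flow: 62 L/min ÷ 60 = 1.0333 L/s.
New flow: 45 L/min ÷ 60 = 0.75 L/s.
PIP = Vt/C + R·V̇ + PEEP (constant-flow equation of motion).
Only the resistive term changes: ΔPIP = R × ΔV̇ = 18.0 × (0.75 − 1.0333) = 18.0 × -0.2833 = -5.099 cmH2O.
Original PIP = 535/33.6 + 18.0×1.0333 + 6 = 40.522 cmH2O; new PIP = 40.522 + (-5.099) = 35.423 cmH2O.

35.4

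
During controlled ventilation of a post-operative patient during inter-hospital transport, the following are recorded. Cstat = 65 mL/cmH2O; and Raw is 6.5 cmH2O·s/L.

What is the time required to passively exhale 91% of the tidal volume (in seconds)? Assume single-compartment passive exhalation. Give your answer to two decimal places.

τ = R × C = 6.5 × 65 mL/cmH2O = 6.5 × 0.065 L/cmH2O = 0.4225 s.
Exhaled fraction f = 1 − e^(−t/τ) → t = −τ·ln(1 − f) = −0.4225·ln(0.09) = 1.017 s.

1.02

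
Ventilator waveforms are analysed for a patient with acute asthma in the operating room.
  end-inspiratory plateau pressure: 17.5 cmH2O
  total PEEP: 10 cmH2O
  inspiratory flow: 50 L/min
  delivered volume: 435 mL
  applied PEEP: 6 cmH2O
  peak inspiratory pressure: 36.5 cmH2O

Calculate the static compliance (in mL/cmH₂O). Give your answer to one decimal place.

58.0

End-expiratory occlusion gives total PEEP = 10 cmH2O (intrinsic PEEP = 10 − 6 = 4). Use total PEEP for the elastic gradient.
Cstat = Vt / (Pplat − PEEPtotal) = 435 / (17.5 − 10) = 435 / 7.5 = 58.0 mL/cmH2O.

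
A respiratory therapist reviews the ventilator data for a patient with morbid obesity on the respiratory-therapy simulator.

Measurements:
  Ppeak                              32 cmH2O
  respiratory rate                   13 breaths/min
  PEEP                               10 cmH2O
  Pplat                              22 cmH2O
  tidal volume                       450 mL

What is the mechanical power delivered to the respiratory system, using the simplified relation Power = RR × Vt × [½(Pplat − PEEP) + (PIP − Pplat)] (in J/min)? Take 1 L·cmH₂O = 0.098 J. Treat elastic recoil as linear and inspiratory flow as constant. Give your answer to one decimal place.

9.2

Per-breath work = Vt × [½(Pplat−PEEP) + (PIP−Pplat)] = 0.450 × [0.5×12.0 + 10.0] = 0.450 × 16.0 = 7.2 L·cmH2O.
Power = 13 × 7.2 = 93.6 L·cmH2O/min.
× 0.098 J/(L·cmH2O) → 9.173 J/min.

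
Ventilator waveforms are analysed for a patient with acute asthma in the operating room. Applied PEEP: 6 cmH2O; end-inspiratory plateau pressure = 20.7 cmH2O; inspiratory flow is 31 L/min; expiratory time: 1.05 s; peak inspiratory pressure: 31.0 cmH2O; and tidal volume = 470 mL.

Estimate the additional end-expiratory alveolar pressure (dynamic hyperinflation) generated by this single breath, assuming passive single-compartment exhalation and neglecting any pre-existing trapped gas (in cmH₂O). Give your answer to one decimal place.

Flow: 31 L/min ÷ 60 = 0.5167 L/s.
R = (PIP − Pplat)/V̇ = (31.0 − 20.7) / 0.5167 = 10.3/0.5167 = 19.934 cmH2O·s/L.
C = Vt/(Pplat − PEEP) = 470.0 / (20.7 − 6) = 470.0/14.7 = 31.973 mL/cmH2O.
τ = R × C = 19.934 × 0.03197 L/cmH2O = 0.6373 s.
Fraction remaining = e^(−Te/τ) = e^(−1.05/0.6373) = 0.1925; trapped volume = 470.0 × 0.1925 = 90.475 mL.
Additional alveolar pressure from trapping ≈ V_trapped / C = 90.475 / 31.973 = 2.83 cmH2O.

2.8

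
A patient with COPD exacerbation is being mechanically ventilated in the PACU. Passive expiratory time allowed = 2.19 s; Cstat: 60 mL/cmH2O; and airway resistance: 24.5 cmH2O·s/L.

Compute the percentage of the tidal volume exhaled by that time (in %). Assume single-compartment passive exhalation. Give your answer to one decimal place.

τ = R × C = 24.5 × 60 mL/cmH2O = 24.5 × 0.060 L/cmH2O = 1.47 s.
Passive exhalation: V(t)/V₀ = e^(−t/τ) = e^(−2.19/1.47) = 0.2254.
Fraction exhaled = 1 − 0.2254 = 0.7746 → 77.46%.

77.5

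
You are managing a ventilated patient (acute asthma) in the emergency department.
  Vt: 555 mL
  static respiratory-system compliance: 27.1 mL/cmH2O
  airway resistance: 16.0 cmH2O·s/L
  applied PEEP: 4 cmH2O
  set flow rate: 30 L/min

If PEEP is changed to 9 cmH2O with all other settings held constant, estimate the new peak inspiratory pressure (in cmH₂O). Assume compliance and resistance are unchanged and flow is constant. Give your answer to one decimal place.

37.5

Flow: 30 L/min ÷ 60 = 0.5 L/s.
PIP = Vt/C + R·V̇ + PEEP (constant-flow equation of motion).
Only the baseline term changes: ΔPIP = ΔPEEP = 9 − 4 = 5.0 cmH2O.
Original PIP = 555/27.1 + 16.0×0.5 + 4 = 32.48 cmH2O; new PIP = 32.48 + (5.0) = 37.48 cmH2O.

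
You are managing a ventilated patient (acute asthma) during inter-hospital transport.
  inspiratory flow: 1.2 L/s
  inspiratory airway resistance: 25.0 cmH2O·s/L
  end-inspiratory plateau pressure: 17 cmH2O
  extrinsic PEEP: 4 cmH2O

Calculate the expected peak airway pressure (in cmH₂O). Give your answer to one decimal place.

47.0

PIP = Pplat + Raw × flow = 17 + 25.0 × 1.2 = 17 + 30.0 = 47.0 cmH2O.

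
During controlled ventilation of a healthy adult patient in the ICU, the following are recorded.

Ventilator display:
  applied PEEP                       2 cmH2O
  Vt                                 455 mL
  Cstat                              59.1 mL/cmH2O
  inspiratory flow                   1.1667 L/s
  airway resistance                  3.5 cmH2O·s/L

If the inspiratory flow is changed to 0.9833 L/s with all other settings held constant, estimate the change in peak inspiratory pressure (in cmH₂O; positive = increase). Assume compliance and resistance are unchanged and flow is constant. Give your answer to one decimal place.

PIP = Vt/C + R·V̇ + PEEP (constant-flow equation of motion).
Only the resistive term changes: ΔPIP = R × ΔV̇ = 3.5 × (0.9833 − 1.1667) = 3.5 × -0.1834 = -0.6419 cmH2O.

-0.6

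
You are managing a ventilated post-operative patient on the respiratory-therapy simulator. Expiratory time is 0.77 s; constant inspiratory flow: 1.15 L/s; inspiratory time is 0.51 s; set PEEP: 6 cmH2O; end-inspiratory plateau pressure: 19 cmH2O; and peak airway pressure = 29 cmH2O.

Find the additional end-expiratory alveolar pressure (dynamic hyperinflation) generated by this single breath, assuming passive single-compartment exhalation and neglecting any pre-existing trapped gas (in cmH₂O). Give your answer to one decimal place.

Vt = flow × Ti = 1.15 L/s × 0.51 s × 1000 mL/L = 586.5 mL.
R = (PIP − Pplat)/V̇ = (29 − 19) / 1.15 = 10.0/1.15 = 8.696 cmH2O·s/L.
C = Vt/(Pplat − PEEP) = 586.5 / (19 − 6) = 586.5/13.0 = 45.115 mL/cmH2O.
τ = R × C = 8.696 × 0.04512 L/cmH2O = 0.3924 s.
Fraction remaining = e^(−Te/τ) = e^(−0.77/0.3924) = 0.1405; trapped volume = 586.5 × 0.1405 = 82.403 mL.
Additional alveolar pressure from trapping ≈ V_trapped / C = 82.403 / 45.115 = 1.827 cmH2O.

1.8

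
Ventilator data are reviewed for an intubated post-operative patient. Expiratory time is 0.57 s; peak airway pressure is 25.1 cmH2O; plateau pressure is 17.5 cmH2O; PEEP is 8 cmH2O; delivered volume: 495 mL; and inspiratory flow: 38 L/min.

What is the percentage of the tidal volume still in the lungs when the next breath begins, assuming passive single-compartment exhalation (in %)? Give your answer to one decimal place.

Flow: 38 L/min ÷ 60 = 0.6333 L/s.
R = (PIP − Pplat)/V̇ = (25.1 − 17.5) / 0.6333 = 7.6/0.6333 = 12.001 cmH2O·s/L.
C = Vt/(Pplat − PEEP) = 495.0 / (17.5 − 8) = 495.0/9.5 = 52.105 mL/cmH2O.
τ = R × C = 12.001 × 0.05211 L/cmH2O = 0.6254 s.
Fraction remaining at end-expiration = e^(−Te/τ) = e^(−0.57/0.6254) = 0.402 → 40.2%.

40.2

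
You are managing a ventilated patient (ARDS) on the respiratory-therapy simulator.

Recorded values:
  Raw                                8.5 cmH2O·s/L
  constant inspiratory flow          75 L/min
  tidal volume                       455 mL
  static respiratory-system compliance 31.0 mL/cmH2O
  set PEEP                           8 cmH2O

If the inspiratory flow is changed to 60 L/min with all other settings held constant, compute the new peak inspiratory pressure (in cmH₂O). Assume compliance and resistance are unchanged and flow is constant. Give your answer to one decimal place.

31.2

Flow: 75 L/min ÷ 60 = 1.25 L/s.
New flow: 60 L/min ÷ 60 = 1 L/s.
PIP = Vt/C + R·V̇ + PEEP (constant-flow equation of motion).
Only the resistive term changes: ΔPIP = R × ΔV̇ = 8.5 × (1 − 1.25) = 8.5 × -0.25 = -2.125 cmH2O.
Original PIP = 455/31.0 + 8.5×1.25 + 8 = 33.302 cmH2O; new PIP = 33.302 + (-2.125) = 31.177 cmH2O.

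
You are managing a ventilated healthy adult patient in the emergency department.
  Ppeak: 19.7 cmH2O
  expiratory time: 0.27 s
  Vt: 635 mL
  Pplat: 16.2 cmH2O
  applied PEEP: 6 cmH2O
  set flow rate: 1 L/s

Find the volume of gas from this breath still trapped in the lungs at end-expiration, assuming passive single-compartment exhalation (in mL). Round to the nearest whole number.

184

R = (PIP − Pplat)/V̇ = (19.7 − 16.2) / 1 = 3.5/1 = 3.5 cmH2O·s/L.
C = Vt/(Pplat − PEEP) = 635.0 / (16.2 − 6) = 635.0/10.2 = 62.255 mL/cmH2O.
τ = R × C = 3.5 × 0.06226 L/cmH2O = 0.2179 s.
Fraction remaining = e^(−Te/τ) = e^(−0.27/0.2179) = 0.2896.
Trapped volume = 635.0 × 0.2896 = 183.9 mL.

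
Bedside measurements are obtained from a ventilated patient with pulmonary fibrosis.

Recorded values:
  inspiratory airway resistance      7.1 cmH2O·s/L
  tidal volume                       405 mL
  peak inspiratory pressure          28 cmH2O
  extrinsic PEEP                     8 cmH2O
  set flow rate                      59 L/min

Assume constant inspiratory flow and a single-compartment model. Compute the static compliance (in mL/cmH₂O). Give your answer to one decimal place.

31.1

Flow: 59 L/min ÷ 60 = 0.9833 L/s.
Equation of motion (constant flow): PIP = Vt/C + R·V̇ + PEEP.
Vt/C = PIP − R·V̇ − PEEP = 28 − 7.1×0.9833 − 8 = 28 − 6.981 − 8 = 13.019 cmH2O.
C = Vt / 13.019 = 405 / 13.019 = 31.108 mL/cmH2O.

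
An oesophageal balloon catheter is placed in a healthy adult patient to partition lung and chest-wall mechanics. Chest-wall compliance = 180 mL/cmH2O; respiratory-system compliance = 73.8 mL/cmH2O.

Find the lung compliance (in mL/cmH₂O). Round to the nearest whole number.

125

1/CL = 1/Crs − 1/Ccw.
1/CL = 1/73.8 − 1/180 = 0.007995.
CL = 125.08 mL/cmH2O.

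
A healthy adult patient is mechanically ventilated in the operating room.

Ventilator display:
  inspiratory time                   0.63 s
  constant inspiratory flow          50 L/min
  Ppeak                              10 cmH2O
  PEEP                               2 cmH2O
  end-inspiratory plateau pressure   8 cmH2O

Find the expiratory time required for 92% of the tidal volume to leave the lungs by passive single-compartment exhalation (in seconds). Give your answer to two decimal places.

Flow: 50 L/min ÷ 60 = 0.8333 L/s.
Vt = flow × Ti = 0.8333 L/s × 0.63 s × 1000 mL/L = 524.98 mL.
R = (PIP − Pplat)/V̇ = (10 − 8) / 0.8333 = 2.0/0.8333 = 2.4 cmH2O·s/L.
C = Vt/(Pplat − PEEP) = 524.98 / (8 − 2) = 524.98/6.0 = 87.497 mL/cmH2O.
τ = R × C = 2.4 × 0.0875 L/cmH2O = 0.21 s.
t = −τ·ln(1 − 0.92) = −0.21·ln(0.08) = 0.5304 s.

0.53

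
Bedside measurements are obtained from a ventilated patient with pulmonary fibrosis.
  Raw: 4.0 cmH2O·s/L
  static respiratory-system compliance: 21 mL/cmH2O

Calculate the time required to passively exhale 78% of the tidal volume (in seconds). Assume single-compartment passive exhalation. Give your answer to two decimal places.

τ = R × C = 4.0 × 21 mL/cmH2O = 4.0 × 0.021 L/cmH2O = 0.084 s.
Exhaled fraction f = 1 − e^(−t/τ) → t = −τ·ln(1 − f) = −0.084·ln(0.22) = 0.1272 s.

0.13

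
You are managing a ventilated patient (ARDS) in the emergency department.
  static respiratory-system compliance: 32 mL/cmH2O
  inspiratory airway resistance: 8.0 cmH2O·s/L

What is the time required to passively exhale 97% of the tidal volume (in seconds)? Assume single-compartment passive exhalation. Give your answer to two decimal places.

τ = R × C = 8.0 × 32 mL/cmH2O = 8.0 × 0.032 L/cmH2O = 0.256 s.
Exhaled fraction f = 1 − e^(−t/τ) → t = −τ·ln(1 − f) = −0.256·ln(0.03) = 0.8977 s.

0.90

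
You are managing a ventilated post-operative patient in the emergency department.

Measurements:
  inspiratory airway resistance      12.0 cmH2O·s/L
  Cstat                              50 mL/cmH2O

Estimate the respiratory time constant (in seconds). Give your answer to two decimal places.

0.60

τ = R × C = 12.0 × 50 mL/cmH2O = 12.0 × 0.050 L/cmH2O = 0.6 s.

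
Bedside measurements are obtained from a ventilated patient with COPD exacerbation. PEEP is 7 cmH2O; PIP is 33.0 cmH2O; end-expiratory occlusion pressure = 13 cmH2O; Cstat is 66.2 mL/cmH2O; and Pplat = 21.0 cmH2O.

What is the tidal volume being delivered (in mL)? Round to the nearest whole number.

530

End-expiratory occlusion gives total PEEP = 13 cmH2O (intrinsic PEEP = 13 − 7 = 6). Use total PEEP for the elastic gradient.
Vt = Cstat × (Pplat − PEEPtotal) = 66.2 × (21.0 − 13) = 66.2 × 8.0 = 529.6 mL.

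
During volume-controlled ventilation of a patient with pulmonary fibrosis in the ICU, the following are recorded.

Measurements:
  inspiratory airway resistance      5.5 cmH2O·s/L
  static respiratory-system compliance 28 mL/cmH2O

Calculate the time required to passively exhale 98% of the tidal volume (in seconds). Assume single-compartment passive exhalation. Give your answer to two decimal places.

τ = R × C = 5.5 × 28 mL/cmH2O = 5.5 × 0.028 L/cmH2O = 0.154 s.
Exhaled fraction f = 1 − e^(−t/τ) → t = −τ·ln(1 − f) = −0.154·ln(0.02) = 0.6025 s.

0.60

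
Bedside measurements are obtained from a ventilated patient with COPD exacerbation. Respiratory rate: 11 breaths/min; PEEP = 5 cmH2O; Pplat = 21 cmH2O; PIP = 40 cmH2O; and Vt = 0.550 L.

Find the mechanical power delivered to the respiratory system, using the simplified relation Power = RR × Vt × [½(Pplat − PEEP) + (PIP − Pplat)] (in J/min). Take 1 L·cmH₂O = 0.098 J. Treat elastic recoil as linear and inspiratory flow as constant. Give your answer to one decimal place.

Per-breath work = Vt × [½(Pplat−PEEP) + (PIP−Pplat)] = 0.550 × [0.5×16.0 + 19.0] = 0.550 × 27.0 = 14.85 L·cmH2O.
Power = 11 × 14.85 = 163.35 L·cmH2O/min.
× 0.098 J/(L·cmH2O) → 16.008 J/min.

16.0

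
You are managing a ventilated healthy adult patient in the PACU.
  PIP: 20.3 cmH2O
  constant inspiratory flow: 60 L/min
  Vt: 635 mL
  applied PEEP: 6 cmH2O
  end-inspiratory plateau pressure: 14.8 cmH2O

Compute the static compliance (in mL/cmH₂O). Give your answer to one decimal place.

Cstat = Vt / (Pplat − PEEP) = 635 / (14.8 − 6) = 635 / 8.8 = 72.159 mL/cmH2O.

72.2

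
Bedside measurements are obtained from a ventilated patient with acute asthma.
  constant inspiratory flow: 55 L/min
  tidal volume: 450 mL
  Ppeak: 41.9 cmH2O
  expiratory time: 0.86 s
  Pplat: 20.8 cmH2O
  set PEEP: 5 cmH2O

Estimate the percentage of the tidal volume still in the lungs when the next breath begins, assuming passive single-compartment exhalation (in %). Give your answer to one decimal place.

Flow: 55 L/min ÷ 60 = 0.9167 L/s.
R = (PIP − Pplat)/V̇ = (41.9 − 20.8) / 0.9167 = 21.1/0.9167 = 23.017 cmH2O·s/L.
C = Vt/(Pplat − PEEP) = 450.0 / (20.8 − 5) = 450.0/15.8 = 28.481 mL/cmH2O.
τ = R × C = 23.017 × 0.02848 L/cmH2O = 0.6555 s.
Fraction remaining at end-expiration = e^(−Te/τ) = e^(−0.86/0.6555) = 0.2693 → 26.93%.

26.9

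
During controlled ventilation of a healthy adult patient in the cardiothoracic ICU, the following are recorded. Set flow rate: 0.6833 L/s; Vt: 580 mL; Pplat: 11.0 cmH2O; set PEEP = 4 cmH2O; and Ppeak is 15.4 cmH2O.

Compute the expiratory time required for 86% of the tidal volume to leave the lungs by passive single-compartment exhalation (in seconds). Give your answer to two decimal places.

R = (PIP − Pplat)/V̇ = (15.4 − 11.0) / 0.6833 = 4.4/0.6833 = 6.439 cmH2O·s/L.
C = Vt/(Pplat − PEEP) = 580.0 / (11.0 − 4) = 580.0/7.0 = 82.857 mL/cmH2O.
τ = R × C = 6.439 × 0.08286 L/cmH2O = 0.5335 s.
t = −τ·ln(1 − 0.86) = −0.5335·ln(0.14) = 1.049 s.

1.05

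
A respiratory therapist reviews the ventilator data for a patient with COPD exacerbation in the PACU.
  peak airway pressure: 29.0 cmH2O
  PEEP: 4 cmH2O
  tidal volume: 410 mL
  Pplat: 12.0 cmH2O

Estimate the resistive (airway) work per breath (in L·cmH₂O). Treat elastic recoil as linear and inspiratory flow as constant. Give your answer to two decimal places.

With constant inspiratory flow the resistive pressure is constant at PIP − Pplat = 29.0 − 12.0 = 17.0 cmH2O, so resistive work = 17.0 × 0.410 = 6.97 L·cmH2O.

6.97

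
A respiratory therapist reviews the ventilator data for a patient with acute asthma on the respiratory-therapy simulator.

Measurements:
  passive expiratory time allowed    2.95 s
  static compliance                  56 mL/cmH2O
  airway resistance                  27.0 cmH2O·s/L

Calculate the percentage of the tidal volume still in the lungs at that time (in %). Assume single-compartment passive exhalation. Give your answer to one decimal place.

14.2

τ = R × C = 27.0 × 56 mL/cmH2O = 27.0 × 0.056 L/cmH2O = 1.512 s.
Passive exhalation: V(t)/V₀ = e^(−t/τ) = e^(−2.95/1.512) = 0.1421.
Fraction remaining = 0.1421 → 14.21%.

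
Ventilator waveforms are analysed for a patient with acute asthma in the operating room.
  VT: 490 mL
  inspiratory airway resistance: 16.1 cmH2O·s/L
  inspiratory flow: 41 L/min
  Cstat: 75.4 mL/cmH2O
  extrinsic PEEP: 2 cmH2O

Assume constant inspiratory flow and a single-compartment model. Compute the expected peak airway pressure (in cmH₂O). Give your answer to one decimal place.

19.5

Flow: 41 L/min ÷ 60 = 0.6833 L/s.
Equation of motion (constant flow): PIP = Vt/C + R·V̇ + PEEP.
PIP = 490/75.4 + 16.1×0.6833 + 2 = 6.499 + 11.001 + 2 = 19.5 cmH2O.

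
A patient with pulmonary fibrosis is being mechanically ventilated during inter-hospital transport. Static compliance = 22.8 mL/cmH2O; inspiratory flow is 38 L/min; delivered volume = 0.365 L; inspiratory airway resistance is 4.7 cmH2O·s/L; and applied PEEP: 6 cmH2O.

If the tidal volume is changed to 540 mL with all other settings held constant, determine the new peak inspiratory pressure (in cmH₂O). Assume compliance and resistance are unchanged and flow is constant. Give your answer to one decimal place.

32.7

Flow: 38 L/min ÷ 60 = 0.6333 L/s.
PIP = Vt/C + R·V̇ + PEEP (constant-flow equation of motion).
Only the elastic term changes: ΔPIP = ΔVt / C = (540 − 365) / 22.8 = 7.675 cmH2O.
Original PIP = 365/22.8 + 4.7×0.6333 + 6 = 24.985 cmH2O; new PIP = 24.985 + (7.675) = 32.66 cmH2O.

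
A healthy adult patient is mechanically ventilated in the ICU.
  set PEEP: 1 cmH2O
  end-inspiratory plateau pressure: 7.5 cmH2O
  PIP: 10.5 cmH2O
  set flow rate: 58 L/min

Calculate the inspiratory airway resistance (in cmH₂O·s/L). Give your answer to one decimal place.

3.1

Flow: 58 L/min ÷ 60 = 0.9667 L/s.
Raw = (PIP − Pplat) / flow = (10.5 − 7.5) / 0.9667 = 3.0 / 0.9667 = 3.103 cmH2O·s/L.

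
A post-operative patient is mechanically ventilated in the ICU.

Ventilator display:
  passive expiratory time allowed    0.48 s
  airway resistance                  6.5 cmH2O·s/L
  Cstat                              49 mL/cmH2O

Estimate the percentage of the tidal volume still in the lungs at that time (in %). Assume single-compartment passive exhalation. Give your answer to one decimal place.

τ = R × C = 6.5 × 49 mL/cmH2O = 6.5 × 0.049 L/cmH2O = 0.3185 s.
Passive exhalation: V(t)/V₀ = e^(−t/τ) = e^(−0.48/0.3185) = 0.2216.
Fraction remaining = 0.2216 → 22.16%.

22.2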